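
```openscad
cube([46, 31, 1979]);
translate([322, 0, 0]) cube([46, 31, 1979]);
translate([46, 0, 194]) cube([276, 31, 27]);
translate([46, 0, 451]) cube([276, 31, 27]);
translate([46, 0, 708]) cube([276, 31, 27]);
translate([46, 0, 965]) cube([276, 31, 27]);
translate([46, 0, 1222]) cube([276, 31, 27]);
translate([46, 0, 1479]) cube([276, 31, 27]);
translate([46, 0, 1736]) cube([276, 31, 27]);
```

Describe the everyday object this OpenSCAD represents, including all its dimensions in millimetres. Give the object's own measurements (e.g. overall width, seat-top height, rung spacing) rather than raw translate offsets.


A straight ladder. Two 46×31 mm vertical rails, 1979 mm tall, stand 368 mm apart (outside-to-outside) with their front faces coplanar on the −y side. 7 rungs, each 31 mm deep and 27 mm tall, span between the inner faces of the rails, front faces flush with the rails. The lowest rung's underside is at z = 194 mm and rungs are spaced 257 mm apart (underside to underside).


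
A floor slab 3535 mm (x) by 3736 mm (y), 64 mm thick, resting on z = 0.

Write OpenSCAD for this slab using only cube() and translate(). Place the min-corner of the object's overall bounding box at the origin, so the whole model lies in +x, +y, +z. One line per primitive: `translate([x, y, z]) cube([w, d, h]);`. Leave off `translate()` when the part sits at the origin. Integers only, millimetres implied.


cube([3535, 3736, 64]);


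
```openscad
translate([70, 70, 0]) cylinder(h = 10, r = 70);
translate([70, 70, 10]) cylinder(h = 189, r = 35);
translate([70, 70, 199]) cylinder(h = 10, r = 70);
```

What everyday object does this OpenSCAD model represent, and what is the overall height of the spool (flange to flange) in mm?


A spool. The overall height is 209 mm.

Three coaxial cylinders, large–small–large — a spool. Two 10 mm flanges and a 189 mm core give 10 + 189 + 10 = 209 mm.


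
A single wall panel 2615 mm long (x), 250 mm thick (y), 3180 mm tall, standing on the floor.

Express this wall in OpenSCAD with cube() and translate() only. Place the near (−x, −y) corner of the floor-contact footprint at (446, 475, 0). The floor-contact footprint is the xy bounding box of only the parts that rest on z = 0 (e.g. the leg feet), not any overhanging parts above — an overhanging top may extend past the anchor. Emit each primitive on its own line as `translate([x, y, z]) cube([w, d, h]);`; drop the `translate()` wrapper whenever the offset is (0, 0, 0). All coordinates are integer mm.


translate([446, 475, 0]) cube([2615, 250, 3180]);


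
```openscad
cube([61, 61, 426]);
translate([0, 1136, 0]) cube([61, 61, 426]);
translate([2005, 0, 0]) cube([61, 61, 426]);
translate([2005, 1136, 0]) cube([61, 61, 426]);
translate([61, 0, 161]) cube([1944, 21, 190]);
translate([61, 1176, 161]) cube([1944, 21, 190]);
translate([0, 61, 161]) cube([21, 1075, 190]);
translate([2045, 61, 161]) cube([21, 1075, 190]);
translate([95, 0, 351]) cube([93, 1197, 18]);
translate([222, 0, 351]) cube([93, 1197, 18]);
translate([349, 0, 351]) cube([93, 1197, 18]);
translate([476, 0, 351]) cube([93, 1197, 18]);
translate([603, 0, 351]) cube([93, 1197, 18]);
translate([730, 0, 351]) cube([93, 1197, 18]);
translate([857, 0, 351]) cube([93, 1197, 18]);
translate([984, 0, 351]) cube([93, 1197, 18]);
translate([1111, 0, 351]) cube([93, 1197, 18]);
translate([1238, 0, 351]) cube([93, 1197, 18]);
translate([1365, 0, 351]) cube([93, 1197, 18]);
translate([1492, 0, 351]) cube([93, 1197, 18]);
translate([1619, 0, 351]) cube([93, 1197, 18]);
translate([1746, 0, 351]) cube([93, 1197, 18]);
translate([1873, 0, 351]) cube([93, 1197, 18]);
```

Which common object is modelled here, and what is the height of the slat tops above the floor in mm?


A bed frame. The slat-top height is 369 mm.

Four posts, four rails, and a row of slats — a bed frame. Slats sit on the rails at z = 161 + 190 = 351; with slat thickness 18, the top is 369 mm.


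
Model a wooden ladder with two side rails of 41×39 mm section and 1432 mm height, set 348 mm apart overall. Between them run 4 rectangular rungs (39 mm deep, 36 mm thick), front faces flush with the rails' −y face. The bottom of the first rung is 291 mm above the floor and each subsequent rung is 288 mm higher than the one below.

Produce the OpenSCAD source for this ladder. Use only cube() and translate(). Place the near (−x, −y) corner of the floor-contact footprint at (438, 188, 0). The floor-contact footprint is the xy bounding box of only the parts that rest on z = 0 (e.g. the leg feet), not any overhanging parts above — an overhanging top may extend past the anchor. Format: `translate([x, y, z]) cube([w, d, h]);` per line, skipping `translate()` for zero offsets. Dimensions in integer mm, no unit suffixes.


translate([438, 188, 0]) cube([41, 39, 1432]);
translate([745, 188, 0]) cube([41, 39, 1432]);
translate([479, 188, 291]) cube([266, 39, 36]);
translate([479, 188, 579]) cube([266, 39, 36]);
translate([479, 188, 867]) cube([266, 39, 36]);
translate([479, 188, 1155]) cube([266, 39, 36]);


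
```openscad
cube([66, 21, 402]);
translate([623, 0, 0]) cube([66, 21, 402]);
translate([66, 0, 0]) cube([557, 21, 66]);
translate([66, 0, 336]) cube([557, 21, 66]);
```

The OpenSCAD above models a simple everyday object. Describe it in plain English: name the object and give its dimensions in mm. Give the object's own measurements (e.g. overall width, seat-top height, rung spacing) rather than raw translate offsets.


A rectangular picture frame lying in the x–z plane (depth along y). The opening is 557 mm wide (x) by 270 mm tall (z), surrounded by a border 66 mm wide on all four sides. The frame is 21 mm deep and is made of two full-height vertical stiles with two horizontal rails fitted between them.


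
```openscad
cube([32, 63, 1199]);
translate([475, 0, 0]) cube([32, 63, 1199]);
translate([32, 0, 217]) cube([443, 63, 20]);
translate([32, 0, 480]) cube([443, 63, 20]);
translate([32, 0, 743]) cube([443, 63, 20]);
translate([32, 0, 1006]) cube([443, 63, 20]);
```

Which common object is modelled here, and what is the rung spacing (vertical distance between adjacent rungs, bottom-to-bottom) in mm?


A ladder. The rung spacing is 263 mm.

Two tall 32×63 posts with 4 short bars between them — a ladder. Adjacent rungs sit at z = 217 and z = 480, so the spacing is 480 − 217 = 263 mm.


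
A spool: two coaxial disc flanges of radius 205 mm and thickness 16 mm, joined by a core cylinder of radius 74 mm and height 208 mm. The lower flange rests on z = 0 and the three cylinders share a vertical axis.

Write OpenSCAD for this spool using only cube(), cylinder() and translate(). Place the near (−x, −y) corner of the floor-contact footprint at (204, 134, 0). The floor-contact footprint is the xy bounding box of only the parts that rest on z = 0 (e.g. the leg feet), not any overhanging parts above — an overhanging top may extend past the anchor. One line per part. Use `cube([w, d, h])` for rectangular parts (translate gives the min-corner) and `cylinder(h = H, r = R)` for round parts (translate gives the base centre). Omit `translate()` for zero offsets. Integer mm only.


translate([409, 339, 0]) cylinder(h = 16, r = 205);
translate([409, 339, 16]) cylinder(h = 208, r = 74);
translate([409, 339, 224]) cylinder(h = 16, r = 205);


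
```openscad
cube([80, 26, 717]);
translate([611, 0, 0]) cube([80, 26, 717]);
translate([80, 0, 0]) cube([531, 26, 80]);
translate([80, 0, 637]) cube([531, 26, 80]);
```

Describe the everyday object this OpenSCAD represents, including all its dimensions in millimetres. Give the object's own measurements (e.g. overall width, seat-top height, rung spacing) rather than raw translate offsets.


A rectangular picture frame lying in the x–z plane (depth along y). The opening is 531 mm wide (x) by 557 mm tall (z), surrounded by a border 80 mm wide on all four sides. The frame is 26 mm deep and is made of two full-height vertical stiles with two horizontal rails fitted between them.


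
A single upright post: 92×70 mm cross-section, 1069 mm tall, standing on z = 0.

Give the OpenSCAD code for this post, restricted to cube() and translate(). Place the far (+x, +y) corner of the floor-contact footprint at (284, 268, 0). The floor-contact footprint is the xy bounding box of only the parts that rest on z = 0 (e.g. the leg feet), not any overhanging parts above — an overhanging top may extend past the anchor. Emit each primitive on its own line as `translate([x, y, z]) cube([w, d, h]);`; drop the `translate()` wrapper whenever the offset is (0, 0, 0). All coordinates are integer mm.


translate([192, 198, 0]) cube([92, 70, 1069]);


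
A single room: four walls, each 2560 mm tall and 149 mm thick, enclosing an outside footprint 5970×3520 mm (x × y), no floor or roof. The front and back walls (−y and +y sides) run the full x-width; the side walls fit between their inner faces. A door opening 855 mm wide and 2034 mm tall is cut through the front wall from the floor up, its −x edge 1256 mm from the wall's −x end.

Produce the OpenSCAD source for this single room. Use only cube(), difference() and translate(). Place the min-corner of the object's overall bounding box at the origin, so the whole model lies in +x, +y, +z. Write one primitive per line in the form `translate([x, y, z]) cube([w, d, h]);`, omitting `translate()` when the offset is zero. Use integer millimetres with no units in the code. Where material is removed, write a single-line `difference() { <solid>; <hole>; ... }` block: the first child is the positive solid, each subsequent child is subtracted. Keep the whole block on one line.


difference() { cube([5970, 149, 2560]); translate([1256, 0, 0]) cube([855, 149, 2034]); }
translate([0, 3371, 0]) cube([5970, 149, 2560]);
translate([0, 149, 0]) cube([149, 3222, 2560]);
translate([5821, 149, 0]) cube([149, 3222, 2560]);


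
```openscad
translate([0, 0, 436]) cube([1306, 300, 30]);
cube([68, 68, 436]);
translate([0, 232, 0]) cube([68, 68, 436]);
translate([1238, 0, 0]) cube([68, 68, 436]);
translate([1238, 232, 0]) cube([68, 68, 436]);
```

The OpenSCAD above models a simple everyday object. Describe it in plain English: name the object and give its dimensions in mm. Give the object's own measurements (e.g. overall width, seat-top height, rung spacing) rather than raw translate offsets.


A long wooden bench with a 1306 mm (x) × 300 mm (y) seat, 30 mm thick, its top surface 466 mm above the floor. Four 68 mm square legs at the seat corners, flush with the edges, run from z = 0 to the seat underside.


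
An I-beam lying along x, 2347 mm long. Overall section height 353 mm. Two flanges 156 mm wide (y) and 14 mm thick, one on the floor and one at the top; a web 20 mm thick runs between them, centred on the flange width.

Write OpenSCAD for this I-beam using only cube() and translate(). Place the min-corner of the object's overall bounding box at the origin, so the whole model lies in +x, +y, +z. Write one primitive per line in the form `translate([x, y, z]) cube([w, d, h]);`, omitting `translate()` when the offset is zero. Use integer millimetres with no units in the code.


cube([2347, 156, 14]);
translate([0, 68, 14]) cube([2347, 20, 325]);
translate([0, 0, 339]) cube([2347, 156, 14]);


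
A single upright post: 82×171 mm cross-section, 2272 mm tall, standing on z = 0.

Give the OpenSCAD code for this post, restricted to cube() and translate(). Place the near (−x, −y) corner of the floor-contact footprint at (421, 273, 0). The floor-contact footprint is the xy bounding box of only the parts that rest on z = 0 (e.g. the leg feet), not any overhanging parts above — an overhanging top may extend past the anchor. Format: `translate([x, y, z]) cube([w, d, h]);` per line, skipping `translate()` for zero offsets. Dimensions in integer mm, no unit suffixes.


translate([421, 273, 0]) cube([82, 171, 2272]);


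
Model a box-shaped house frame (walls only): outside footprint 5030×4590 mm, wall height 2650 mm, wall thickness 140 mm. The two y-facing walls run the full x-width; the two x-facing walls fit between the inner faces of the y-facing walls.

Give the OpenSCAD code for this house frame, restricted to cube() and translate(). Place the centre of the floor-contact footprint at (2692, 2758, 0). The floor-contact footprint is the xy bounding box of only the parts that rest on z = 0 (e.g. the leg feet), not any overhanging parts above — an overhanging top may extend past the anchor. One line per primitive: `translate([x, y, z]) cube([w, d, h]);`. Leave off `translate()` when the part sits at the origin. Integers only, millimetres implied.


translate([177, 463, 0]) cube([5030, 140, 2650]);
translate([177, 4913, 0]) cube([5030, 140, 2650]);
translate([177, 603, 0]) cube([140, 4310, 2650]);
translate([5067, 603, 0]) cube([140, 4310, 2650]);


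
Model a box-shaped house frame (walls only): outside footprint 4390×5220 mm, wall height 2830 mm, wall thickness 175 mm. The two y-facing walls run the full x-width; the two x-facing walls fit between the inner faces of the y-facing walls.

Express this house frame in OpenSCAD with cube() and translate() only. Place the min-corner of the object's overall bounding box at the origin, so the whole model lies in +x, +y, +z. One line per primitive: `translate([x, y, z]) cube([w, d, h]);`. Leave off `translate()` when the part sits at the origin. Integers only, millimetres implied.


cube([4390, 175, 2830]);
translate([0, 5045, 0]) cube([4390, 175, 2830]);
translate([0, 175, 0]) cube([175, 4870, 2830]);
translate([4215, 175, 0]) cube([175, 4870, 2830]);


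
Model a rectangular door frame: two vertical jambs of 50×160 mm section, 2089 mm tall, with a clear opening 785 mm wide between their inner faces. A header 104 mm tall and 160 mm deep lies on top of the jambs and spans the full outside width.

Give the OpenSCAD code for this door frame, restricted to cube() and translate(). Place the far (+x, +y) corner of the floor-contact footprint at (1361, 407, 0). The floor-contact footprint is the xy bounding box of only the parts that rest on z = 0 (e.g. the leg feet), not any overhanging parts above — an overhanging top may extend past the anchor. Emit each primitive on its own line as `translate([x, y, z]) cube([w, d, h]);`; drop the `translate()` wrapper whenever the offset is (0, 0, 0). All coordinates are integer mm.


translate([476, 247, 0]) cube([50, 160, 2089]);
translate([1311, 247, 0]) cube([50, 160, 2089]);
translate([476, 247, 2089]) cube([885, 160, 104]);


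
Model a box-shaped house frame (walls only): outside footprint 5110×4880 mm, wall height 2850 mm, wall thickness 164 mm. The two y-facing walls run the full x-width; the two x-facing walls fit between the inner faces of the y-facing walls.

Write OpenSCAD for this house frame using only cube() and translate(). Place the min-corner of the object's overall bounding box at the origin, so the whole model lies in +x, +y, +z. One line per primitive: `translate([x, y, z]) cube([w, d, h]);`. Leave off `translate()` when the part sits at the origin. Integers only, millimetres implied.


cube([5110, 164, 2850]);
translate([0, 4716, 0]) cube([5110, 164, 2850]);
translate([0, 164, 0]) cube([164, 4552, 2850]);
translate([4946, 164, 0]) cube([164, 4552, 2850]);


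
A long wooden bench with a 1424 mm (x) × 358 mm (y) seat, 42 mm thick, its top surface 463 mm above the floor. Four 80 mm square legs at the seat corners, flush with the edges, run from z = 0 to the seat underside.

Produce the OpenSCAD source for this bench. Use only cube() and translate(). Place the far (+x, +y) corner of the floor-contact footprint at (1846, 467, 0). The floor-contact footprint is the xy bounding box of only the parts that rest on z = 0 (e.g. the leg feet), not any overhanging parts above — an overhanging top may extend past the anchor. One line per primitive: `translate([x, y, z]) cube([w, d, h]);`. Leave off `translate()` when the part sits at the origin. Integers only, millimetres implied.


translate([422, 109, 421]) cube([1424, 358, 42]);
translate([422, 109, 0]) cube([80, 80, 421]);
translate([422, 387, 0]) cube([80, 80, 421]);
translate([1766, 109, 0]) cube([80, 80, 421]);
translate([1766, 387, 0]) cube([80, 80, 421]);


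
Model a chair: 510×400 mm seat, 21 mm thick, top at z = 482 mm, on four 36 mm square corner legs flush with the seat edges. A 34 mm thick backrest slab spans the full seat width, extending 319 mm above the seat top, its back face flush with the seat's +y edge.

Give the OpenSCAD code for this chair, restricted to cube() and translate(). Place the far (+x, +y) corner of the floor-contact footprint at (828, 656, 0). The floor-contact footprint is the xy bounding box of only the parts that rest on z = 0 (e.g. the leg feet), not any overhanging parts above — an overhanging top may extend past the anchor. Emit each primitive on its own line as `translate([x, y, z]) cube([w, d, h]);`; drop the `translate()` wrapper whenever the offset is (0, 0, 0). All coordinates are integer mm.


// leg_h = 482 - 21 = 461
translate([318, 256, 461]) cube([510, 400, 21]);
translate([318, 256, 0]) cube([36, 36, 461]);
translate([792, 256, 0]) cube([36, 36, 461]);
translate([318, 620, 0]) cube([36, 36, 461]);
translate([792, 620, 0]) cube([36, 36, 461]);
translate([318, 622, 482]) cube([510, 34, 319]);


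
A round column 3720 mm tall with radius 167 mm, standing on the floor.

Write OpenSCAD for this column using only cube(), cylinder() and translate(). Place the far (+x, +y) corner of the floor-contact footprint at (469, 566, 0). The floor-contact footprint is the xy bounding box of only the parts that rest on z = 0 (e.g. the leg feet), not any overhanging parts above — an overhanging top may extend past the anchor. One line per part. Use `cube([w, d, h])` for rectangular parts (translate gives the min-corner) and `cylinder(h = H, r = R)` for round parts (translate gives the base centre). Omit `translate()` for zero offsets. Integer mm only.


translate([302, 399, 0]) cylinder(h = 3720, r = 167);


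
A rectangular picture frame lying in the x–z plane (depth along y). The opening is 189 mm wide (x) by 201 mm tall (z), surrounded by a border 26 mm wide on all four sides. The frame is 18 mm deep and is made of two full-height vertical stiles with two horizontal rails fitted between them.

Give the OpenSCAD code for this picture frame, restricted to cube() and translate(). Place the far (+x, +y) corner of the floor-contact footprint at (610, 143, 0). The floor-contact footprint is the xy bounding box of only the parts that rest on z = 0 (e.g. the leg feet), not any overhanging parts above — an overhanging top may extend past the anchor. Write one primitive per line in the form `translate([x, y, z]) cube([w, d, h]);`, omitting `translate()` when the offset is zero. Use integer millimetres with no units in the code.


translate([369, 125, 0]) cube([26, 18, 253]);
translate([584, 125, 0]) cube([26, 18, 253]);
translate([395, 125, 0]) cube([189, 18, 26]);
translate([395, 125, 227]) cube([189, 18, 26]);


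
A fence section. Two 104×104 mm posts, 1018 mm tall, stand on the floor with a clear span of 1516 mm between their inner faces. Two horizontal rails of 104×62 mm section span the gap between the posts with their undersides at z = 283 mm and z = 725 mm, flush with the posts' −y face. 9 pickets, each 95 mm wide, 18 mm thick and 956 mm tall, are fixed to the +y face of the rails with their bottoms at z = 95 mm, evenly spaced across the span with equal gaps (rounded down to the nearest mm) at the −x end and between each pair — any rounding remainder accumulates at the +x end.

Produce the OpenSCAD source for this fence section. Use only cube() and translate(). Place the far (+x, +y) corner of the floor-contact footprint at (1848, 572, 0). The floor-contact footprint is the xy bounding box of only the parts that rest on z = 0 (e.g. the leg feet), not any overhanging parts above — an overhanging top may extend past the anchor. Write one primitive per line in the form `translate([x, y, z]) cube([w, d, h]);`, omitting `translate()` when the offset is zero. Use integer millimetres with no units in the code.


translate([124, 468, 0]) cube([104, 104, 1018]);
translate([1744, 468, 0]) cube([104, 104, 1018]);
translate([228, 468, 283]) cube([1516, 104, 62]);
translate([228, 468, 725]) cube([1516, 104, 62]);
translate([294, 572, 95]) cube([95, 18, 956]);
translate([455, 572, 95]) cube([95, 18, 956]);
translate([616, 572, 95]) cube([95, 18, 956]);
translate([777, 572, 95]) cube([95, 18, 956]);
translate([938, 572, 95]) cube([95, 18, 956]);
translate([1099, 572, 95]) cube([95, 18, 956]);
translate([1260, 572, 95]) cube([95, 18, 956]);
translate([1421, 572, 95]) cube([95, 18, 956]);
translate([1582, 572, 95]) cube([95, 18, 956]);


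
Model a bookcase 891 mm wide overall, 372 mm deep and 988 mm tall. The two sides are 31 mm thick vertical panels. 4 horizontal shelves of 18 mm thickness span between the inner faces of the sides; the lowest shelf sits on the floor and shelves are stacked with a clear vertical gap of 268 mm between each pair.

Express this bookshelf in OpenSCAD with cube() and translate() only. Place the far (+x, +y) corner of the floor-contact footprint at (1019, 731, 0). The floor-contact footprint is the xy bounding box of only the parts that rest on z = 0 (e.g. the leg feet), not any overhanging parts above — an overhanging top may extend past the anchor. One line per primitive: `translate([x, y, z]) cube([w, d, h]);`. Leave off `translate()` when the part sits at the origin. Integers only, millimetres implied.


translate([128, 359, 0]) cube([31, 372, 988]);
translate([988, 359, 0]) cube([31, 372, 988]);
translate([159, 359, 0]) cube([829, 372, 18]);
translate([159, 359, 286]) cube([829, 372, 18]);
translate([159, 359, 572]) cube([829, 372, 18]);
translate([159, 359, 858]) cube([829, 372, 18]);


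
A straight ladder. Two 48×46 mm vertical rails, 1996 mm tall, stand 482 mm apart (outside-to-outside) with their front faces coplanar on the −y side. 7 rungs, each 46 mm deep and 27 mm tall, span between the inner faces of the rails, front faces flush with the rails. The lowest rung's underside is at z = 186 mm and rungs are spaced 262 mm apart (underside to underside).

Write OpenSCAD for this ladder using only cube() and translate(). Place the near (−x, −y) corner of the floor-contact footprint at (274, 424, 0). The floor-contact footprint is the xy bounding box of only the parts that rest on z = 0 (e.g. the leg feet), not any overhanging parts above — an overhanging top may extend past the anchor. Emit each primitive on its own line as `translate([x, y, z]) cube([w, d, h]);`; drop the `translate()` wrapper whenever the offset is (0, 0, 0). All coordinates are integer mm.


// rung span = 482 - 2*48 = 386
// rung[k] z = 186 + k*262
translate([274, 424, 0]) cube([48, 46, 1996]);
translate([708, 424, 0]) cube([48, 46, 1996]);
translate([322, 424, 186]) cube([386, 46, 27]);
translate([322, 424, 448]) cube([386, 46, 27]);
translate([322, 424, 710]) cube([386, 46, 27]);
translate([322, 424, 972]) cube([386, 46, 27]);
translate([322, 424, 1234]) cube([386, 46, 27]);
translate([322, 424, 1496]) cube([386, 46, 27]);
translate([322, 424, 1758]) cube([386, 46, 27]);


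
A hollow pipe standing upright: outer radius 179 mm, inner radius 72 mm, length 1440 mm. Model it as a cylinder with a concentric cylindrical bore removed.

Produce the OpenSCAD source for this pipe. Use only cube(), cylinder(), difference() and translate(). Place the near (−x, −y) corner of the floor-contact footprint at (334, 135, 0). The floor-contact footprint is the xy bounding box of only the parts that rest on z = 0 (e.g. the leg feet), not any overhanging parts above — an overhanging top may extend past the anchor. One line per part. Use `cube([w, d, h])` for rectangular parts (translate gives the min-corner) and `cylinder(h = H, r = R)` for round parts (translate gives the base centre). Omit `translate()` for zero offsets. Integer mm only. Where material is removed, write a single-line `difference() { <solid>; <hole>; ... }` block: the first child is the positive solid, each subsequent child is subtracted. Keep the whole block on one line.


difference() { translate([513, 314, 0]) cylinder(h = 1440, r = 179); translate([513, 314, 0]) cylinder(h = 1440, r = 72); }


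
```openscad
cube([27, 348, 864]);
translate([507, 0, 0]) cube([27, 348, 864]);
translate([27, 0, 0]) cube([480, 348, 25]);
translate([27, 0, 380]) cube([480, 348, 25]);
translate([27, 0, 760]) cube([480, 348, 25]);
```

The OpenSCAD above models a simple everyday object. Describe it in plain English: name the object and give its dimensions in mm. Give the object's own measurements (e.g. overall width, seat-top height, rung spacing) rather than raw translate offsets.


An open bookshelf. Two side panels, each 27 mm thick, 348 mm deep and 864 mm tall, stand 534 mm apart (outside-to-outside). Between them sit 3 shelves, each 25 mm thick and 348 mm deep, spanning the full gap between the sides. The bottom shelf rests on the floor (its underside at z = 0) and the clear gap between one shelf's top and the next shelf's underside is 355 mm.


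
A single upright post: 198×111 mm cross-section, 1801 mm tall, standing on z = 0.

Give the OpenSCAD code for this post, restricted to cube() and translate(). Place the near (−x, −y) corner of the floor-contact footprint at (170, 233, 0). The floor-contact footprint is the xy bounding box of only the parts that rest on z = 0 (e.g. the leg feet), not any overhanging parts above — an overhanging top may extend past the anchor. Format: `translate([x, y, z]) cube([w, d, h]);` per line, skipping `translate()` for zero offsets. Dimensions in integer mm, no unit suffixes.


translate([170, 233, 0]) cube([198, 111, 1801]);


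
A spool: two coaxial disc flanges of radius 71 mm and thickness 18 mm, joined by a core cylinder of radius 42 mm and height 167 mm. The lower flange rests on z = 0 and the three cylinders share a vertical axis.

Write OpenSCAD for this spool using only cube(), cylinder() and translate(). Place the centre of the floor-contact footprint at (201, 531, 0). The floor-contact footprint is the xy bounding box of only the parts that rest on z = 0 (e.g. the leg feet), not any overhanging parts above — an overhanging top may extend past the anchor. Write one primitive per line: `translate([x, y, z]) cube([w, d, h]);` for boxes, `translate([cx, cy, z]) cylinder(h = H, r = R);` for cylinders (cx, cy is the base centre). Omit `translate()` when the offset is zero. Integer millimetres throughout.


translate([201, 531, 0]) cylinder(h = 18, r = 71);
translate([201, 531, 18]) cylinder(h = 167, r = 42);
translate([201, 531, 185]) cylinder(h = 18, r = 71);


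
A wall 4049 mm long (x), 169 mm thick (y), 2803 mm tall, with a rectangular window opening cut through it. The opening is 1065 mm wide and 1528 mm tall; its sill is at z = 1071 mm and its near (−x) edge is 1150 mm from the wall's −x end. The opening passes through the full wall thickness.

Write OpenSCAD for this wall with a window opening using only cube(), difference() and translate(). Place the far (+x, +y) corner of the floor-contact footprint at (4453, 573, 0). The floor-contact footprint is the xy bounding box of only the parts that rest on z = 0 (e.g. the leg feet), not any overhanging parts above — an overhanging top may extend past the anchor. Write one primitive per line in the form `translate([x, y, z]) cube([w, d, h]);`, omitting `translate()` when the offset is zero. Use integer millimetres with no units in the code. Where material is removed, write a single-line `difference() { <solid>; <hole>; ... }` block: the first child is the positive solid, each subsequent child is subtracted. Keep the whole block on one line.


difference() { translate([404, 404, 0]) cube([4049, 169, 2803]); translate([1554, 404, 1071]) cube([1065, 169, 1528]); }


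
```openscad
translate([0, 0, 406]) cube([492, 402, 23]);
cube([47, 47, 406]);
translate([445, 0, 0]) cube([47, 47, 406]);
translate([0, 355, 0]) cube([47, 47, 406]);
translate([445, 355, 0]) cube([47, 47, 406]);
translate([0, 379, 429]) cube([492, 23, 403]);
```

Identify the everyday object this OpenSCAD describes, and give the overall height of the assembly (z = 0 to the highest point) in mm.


A chair. The overall height is 832 mm.

A slab on four corner posts with a tall panel at the back — a chair. The seat slab sits at z = 406 with thickness 23, and the 403 mm backrest starts at the seat top, so the overall height is 406 + 23 + 403 = 832 mm.


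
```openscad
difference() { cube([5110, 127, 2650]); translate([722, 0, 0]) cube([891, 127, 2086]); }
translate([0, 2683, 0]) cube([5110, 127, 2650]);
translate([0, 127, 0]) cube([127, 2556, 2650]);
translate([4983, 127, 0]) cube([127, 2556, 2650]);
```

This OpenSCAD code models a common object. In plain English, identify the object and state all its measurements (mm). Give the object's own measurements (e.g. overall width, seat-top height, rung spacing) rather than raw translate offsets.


A single room: four walls, each 2650 mm tall and 127 mm thick, enclosing an outside footprint 5110×2810 mm (x × y), no floor or roof. The front and back walls (−y and +y sides) run the full x-width; the side walls fit between their inner faces. A door opening 891 mm wide and 2086 mm tall is cut through the front wall from the floor up, its −x edge 722 mm from the wall's −x end.


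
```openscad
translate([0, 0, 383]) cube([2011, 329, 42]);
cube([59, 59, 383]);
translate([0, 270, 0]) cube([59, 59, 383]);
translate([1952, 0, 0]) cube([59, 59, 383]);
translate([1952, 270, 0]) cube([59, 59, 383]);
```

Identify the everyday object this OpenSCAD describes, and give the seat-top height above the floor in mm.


A bench. The seat-top height is 425 mm.

A long slab on four corner posts — a bench. The slab sits at z = 383 with thickness 42, so the top is 383 + 42 = 425 mm.


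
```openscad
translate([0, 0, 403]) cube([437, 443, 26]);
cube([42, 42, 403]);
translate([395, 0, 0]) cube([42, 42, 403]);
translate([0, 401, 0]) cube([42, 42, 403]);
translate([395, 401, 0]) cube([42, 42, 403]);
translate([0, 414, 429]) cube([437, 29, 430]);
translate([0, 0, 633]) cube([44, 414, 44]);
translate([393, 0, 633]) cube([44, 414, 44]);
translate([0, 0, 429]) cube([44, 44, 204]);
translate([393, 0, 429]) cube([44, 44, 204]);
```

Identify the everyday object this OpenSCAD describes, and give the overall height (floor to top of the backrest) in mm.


A chair. The overall height is 859 mm.

A slab on four corner posts with a tall panel at the back — a chair. The seat slab sits at z = 403 with thickness 26, and the 430 mm backrest starts at the seat top, so the overall height is 403 + 26 + 430 = 859 mm.


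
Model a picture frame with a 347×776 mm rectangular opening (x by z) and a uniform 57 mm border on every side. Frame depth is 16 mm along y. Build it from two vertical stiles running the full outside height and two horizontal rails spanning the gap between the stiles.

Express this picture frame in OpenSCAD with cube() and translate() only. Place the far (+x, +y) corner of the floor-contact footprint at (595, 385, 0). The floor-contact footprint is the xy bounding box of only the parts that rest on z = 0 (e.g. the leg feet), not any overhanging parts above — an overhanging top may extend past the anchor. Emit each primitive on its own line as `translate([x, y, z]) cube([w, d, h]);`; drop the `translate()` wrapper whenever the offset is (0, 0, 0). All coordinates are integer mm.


translate([134, 369, 0]) cube([57, 16, 890]);
translate([538, 369, 0]) cube([57, 16, 890]);
translate([191, 369, 0]) cube([347, 16, 57]);
translate([191, 369, 833]) cube([347, 16, 57]);


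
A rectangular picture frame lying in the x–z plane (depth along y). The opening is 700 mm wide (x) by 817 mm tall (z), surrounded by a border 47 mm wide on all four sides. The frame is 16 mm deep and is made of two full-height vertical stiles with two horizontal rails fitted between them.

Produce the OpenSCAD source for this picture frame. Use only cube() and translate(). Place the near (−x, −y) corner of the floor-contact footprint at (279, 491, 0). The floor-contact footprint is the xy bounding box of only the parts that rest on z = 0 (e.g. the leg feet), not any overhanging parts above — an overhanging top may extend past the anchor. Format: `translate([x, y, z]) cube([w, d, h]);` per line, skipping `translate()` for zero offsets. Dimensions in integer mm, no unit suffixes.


translate([279, 491, 0]) cube([47, 16, 911]);
translate([1026, 491, 0]) cube([47, 16, 911]);
translate([326, 491, 0]) cube([700, 16, 47]);
translate([326, 491, 864]) cube([700, 16, 47]);


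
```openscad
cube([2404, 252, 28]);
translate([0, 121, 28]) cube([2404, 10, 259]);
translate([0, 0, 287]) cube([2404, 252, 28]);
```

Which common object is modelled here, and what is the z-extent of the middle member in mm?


An I-beam. The web height is 259 mm.

Two wide flanges with a thin centred web — an I-beam. Overall 315 mm minus two 28 mm flanges gives a web of 315 − 2·28 = 259 mm.


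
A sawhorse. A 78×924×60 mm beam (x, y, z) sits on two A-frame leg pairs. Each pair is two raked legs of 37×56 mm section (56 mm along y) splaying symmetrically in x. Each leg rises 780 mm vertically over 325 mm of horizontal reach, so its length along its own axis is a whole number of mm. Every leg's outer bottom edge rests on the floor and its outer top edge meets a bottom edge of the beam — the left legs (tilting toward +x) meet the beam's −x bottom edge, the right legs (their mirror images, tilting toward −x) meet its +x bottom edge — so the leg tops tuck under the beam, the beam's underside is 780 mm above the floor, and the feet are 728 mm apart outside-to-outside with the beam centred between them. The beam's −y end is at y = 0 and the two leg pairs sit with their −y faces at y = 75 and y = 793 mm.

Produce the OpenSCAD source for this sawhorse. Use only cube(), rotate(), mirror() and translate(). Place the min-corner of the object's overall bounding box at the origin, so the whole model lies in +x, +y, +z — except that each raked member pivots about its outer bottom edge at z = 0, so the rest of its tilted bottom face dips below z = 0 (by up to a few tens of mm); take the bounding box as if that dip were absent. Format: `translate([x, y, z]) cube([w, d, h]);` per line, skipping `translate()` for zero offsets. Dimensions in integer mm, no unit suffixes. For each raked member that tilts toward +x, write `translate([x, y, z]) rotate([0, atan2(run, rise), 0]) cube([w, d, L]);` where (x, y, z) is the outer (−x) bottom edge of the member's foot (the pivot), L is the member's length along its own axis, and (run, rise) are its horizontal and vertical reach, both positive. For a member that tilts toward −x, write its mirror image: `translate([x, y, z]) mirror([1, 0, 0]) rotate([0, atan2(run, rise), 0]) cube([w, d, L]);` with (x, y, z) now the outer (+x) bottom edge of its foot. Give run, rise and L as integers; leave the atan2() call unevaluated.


translate([325, 0, 780]) cube([78, 924, 60]);
translate([0, 75, 0]) rotate([0, atan2(325, 780), 0]) cube([37, 56, 845]);
translate([728, 75, 0]) mirror([1, 0, 0]) rotate([0, atan2(325, 780), 0]) cube([37, 56, 845]);
translate([0, 793, 0]) rotate([0, atan2(325, 780), 0]) cube([37, 56, 845]);
translate([728, 793, 0]) mirror([1, 0, 0]) rotate([0, atan2(325, 780), 0]) cube([37, 56, 845]);


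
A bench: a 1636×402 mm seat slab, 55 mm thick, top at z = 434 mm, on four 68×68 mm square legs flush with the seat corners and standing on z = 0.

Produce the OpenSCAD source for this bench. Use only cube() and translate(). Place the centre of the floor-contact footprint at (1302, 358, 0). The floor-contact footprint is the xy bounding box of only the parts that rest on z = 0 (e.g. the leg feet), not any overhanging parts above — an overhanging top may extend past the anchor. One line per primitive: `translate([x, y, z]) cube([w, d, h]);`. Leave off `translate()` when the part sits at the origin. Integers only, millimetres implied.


translate([484, 157, 379]) cube([1636, 402, 55]);
translate([484, 157, 0]) cube([68, 68, 379]);
translate([484, 491, 0]) cube([68, 68, 379]);
translate([2052, 157, 0]) cube([68, 68, 379]);
translate([2052, 491, 0]) cube([68, 68, 379]);


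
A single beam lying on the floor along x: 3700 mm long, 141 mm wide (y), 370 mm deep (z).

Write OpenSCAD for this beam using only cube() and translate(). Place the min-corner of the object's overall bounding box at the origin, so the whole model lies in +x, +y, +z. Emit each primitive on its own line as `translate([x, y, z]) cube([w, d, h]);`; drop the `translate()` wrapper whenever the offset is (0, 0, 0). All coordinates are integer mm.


cube([3700, 141, 370]);


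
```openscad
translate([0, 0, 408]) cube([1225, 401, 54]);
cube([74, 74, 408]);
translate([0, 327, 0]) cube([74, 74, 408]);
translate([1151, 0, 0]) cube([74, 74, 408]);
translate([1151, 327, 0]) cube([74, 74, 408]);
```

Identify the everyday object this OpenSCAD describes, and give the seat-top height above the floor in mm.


A bench. The seat-top height is 462 mm.

A long slab on four corner posts — a bench. The slab sits at z = 408 with thickness 54, so the top is 408 + 54 = 462 mm.


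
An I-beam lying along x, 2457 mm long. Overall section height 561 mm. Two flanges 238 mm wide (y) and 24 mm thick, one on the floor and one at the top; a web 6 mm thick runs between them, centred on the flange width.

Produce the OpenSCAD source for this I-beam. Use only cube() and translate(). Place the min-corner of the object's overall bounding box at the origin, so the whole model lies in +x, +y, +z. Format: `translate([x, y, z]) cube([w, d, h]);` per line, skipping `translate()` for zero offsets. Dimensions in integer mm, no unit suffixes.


cube([2457, 238, 24]);
translate([0, 116, 24]) cube([2457, 6, 513]);
translate([0, 0, 537]) cube([2457, 238, 24]);


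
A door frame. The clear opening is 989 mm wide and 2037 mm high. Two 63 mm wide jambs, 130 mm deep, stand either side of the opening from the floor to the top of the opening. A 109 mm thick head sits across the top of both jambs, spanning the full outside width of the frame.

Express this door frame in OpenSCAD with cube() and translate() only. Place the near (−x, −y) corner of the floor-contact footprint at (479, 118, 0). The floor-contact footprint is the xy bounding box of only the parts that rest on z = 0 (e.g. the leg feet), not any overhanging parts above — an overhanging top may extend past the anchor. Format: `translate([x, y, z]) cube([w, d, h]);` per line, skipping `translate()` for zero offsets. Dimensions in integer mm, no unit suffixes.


translate([479, 118, 0]) cube([63, 130, 2037]);
translate([1531, 118, 0]) cube([63, 130, 2037]);
translate([479, 118, 2037]) cube([1115, 130, 109]);


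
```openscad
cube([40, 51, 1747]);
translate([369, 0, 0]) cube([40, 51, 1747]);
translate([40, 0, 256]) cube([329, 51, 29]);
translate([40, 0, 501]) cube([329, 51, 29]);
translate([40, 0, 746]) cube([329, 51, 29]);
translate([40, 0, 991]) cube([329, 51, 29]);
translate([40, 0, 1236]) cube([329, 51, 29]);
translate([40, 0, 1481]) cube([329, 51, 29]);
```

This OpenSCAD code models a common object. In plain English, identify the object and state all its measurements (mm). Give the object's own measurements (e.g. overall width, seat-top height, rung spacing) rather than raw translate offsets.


A straight ladder. Two 40×51 mm vertical rails, 1747 mm tall, stand 409 mm apart (outside-to-outside) with their front faces coplanar on the −y side. 6 rungs, each 51 mm deep and 29 mm tall, span between the inner faces of the rails, front faces flush with the rails. The lowest rung's underside is at z = 256 mm and rungs are spaced 245 mm apart (underside to underside).


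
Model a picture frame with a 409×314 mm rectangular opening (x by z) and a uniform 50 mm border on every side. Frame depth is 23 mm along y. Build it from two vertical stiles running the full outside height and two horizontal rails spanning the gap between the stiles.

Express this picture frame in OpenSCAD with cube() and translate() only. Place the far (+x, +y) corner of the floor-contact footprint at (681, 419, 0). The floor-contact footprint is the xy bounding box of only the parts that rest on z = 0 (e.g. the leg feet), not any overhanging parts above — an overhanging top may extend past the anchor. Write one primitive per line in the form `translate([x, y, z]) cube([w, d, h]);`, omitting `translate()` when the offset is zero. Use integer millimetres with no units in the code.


translate([172, 396, 0]) cube([50, 23, 414]);
translate([631, 396, 0]) cube([50, 23, 414]);
translate([222, 396, 0]) cube([409, 23, 50]);
translate([222, 396, 364]) cube([409, 23, 50]);
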